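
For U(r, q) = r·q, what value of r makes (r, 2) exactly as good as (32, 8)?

r = 128

U(32, 8) = 256.
Set U(r, 2) = 256 and solve.
With q = 2: r = 256/2 = 128.
Check: U(128, 2) = 256.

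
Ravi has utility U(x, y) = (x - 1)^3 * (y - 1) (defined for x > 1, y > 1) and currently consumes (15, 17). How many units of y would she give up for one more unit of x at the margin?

MRS = 24/7

MU_x = 3·(x−1)^2·(y−1), MU_y = (x−1)^3.
MRS = (3/1)·(y−1)/(x−1).
At (15, 17): MRS = 24/7.
That is, one extra unit of x is worth 24/7 units of y at the margin.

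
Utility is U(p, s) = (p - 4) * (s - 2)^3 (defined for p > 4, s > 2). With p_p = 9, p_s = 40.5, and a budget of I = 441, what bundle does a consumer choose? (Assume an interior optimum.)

p* = 13, s* = 8

MU_p = (s−2)^3, MU_s = 3·(p−4)·(s−2)^2.
MRS = (1/3)·(s−2)/(p−4).
Tangency: set MRS = p_p/p_s = 9/40.5 = 2/9.
So (1/3)·(s − 2)/(p − 4) = 2/9, i.e. (s − 2) = (2/3)·(p − 4).
Rewrite the budget in excess-of-subsistence terms: 9·(p − 4) + 40.5·(s − 2) = 441 − 9·4 − 40.5·2 = 324.
Substituting, 36·(p − 4) = 324, so p − 4 = 9 and p* = 13.
Then s − 2 = (2/3)·9 = 6, so s* = 8.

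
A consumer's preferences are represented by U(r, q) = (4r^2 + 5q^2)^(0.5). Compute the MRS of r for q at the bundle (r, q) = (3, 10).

MRS = 6/25

For CES with ρ = 2, MRS = (4/5)·(q/r)^(-1).
At (3, 10): MRS = 6/25.
The indifference curve has slope −6/25 at this bundle.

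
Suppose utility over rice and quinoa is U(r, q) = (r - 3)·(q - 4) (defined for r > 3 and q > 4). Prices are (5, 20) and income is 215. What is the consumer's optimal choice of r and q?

MU_r = (q−4), MU_q = (r−3).
MRS = (q−4)/(r−3).
Tangency: set MRS = p_r/p_q = 5/20 = 0.25.
So (q − 4)/(r − 3) = 0.25, i.e. (q − 4) = 0.25·(r − 3).
Rewrite the budget in excess-of-subsistence terms: 5·(r − 3) + 20·(q − 4) = 215 − 5·3 − 20·4 = 120.
Substituting, 10·(r − 3) = 120, so r − 3 = 12 and r* = 15.
Then q − 4 = 0.25·12 = 3, so q* = 7.

r* = 15, q* = 7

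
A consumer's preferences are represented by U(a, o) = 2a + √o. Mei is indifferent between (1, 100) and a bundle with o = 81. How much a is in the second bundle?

U(1, 100) = 12.
Set U(a, 81) = 12 and solve.
With o = 81: √81 = 9, so 2a = 12 − 9 = 3 and a = 1.5.
Check: U(1.5, 81) = 12.

a = 1.5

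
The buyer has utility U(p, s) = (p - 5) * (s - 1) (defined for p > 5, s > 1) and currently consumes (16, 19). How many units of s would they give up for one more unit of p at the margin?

MU_p = (s−1), MU_s = (p−5).
MRS = (s−1)/(p−5).
At (16, 19): MRS = 18/11.
The indifference curve has slope −18/11 at this bundle.

MRS = 18/11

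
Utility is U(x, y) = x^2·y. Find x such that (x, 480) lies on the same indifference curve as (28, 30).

x = 7

U(28, 30) = 23520.
Set U(x, 480) = 23520 and solve.
With y = 480: x^2 = 23520/480 = 49; taking the square root, x = 7.
Check: U(7, 480) = 23520.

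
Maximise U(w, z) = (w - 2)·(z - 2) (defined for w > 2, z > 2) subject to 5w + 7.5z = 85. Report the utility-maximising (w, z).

w* = 8, z* = 6

MU_w = (z−2), MU_z = (w−2).
MRS = (z−2)/(w−2).
Tangency: set MRS = p_w/p_z = 5/7.5 = 2/3.
So (z − 2)/(w − 2) = 2/3, i.e. (z − 2) = (2/3)·(w − 2).
Rewrite the budget in excess-of-subsistence terms: 5·(w − 2) + 7.5·(z − 2) = 85 − 5·2 − 7.5·2 = 60.
Substituting, 10·(w − 2) = 60, so w − 2 = 6 and w* = 8.
Then z − 2 = (2/3)·6 = 4, so z* = 6.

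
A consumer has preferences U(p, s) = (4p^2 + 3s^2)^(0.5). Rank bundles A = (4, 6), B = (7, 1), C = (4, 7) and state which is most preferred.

Bundle C

Evaluate utility at each bundle:
U(A) = 13.115.
U(B) = 14.107.
U(C) = 14.526.
Highest utility is C, so C ≻ B ≻ A.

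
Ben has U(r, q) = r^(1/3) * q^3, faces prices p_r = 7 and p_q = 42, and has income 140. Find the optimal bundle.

r* = 2, q* = 3

MU_r = 1/3·r^(-2/3)·q^3 and MU_q = 3·r^(1/3)·q^2.
MRS = MU_r/MU_q = (1/9)·q/r.
Tangency: set MRS = p_r/p_q = 7/42 = 1/6.
So (1/9)·q/r = 1/6, i.e. q = 1.5·r.
Substitute into the budget 7·r + 42·q = 140: 70·r = 140, so r* = 2.
Then q* = 1.5·2 = 3.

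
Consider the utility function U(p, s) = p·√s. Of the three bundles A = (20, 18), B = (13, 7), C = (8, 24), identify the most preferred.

Bundle A

Evaluate utility at each bundle:
U(A) = 84.853.
U(B) = 34.395.
U(C) = 39.192.
Highest utility is A, so A ≻ C ≻ B.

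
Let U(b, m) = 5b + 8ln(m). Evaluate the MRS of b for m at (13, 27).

MRS = 16.875

MU_b = 5, MU_m = 8/m.
MRS = 5 ÷ (8/m).
At (13, 27): MRS = 16.875.
That is, one extra unit of b is worth 16.875 units of m at the margin.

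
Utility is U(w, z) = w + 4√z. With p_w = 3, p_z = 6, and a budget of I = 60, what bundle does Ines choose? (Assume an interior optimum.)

MU_w = 1, MU_z = 4/(2√z).
MRS = 1 ÷ (4/(2√z)).
Tangency: set MRS = p_w/p_z = 3/6 = 0.5.
MRS depends only on z: 0.5·√z = 0.5 ⇒ √z = 0.5/0.5 = 1 ⇒ z* = 1.
From the budget, 3·w = 60 − 6·1 = 54, so w* = 18.

w* = 18, z* = 1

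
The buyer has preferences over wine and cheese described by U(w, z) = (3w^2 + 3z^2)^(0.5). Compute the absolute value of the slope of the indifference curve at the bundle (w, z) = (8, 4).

For CES with ρ = 2, MRS = (z/w)^(-1).
At (8, 4): MRS = 2.
The indifference curve has slope −2 at this bundle.

MRS = 2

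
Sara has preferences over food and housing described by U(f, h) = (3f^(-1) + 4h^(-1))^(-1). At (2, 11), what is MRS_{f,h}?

For CES with ρ = -1, MRS = (3/4)·(h/f)^2.
At (2, 11): MRS = 363/16.
So at (2, 11) the consumer would give up 363/16 units of h for one more unit of f.

MRS = 363/16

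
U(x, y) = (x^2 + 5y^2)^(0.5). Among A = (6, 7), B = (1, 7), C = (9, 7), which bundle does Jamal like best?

Evaluate utility at each bundle:
U(A) = 16.763.
U(B) = 15.684.
U(C) = 18.055.
Highest utility is C, so C ≻ A ≻ B.

Bundle C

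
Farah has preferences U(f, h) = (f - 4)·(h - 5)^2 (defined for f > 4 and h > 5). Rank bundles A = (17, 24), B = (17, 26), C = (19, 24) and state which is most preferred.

Evaluate utility at each bundle:
U(A) = 4693.
U(B) = 5733.
U(C) = 5415.
Highest utility is B, so B ≻ C ≻ A.

Bundle B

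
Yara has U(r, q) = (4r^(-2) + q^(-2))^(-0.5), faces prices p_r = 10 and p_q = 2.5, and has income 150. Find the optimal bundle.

For CES with ρ = -2, MRS = (4/1)·(q/r)^3.
Tangency: set MRS = p_r/p_q = 10/2.5 = 4.
So (q/r)^3 = 1; taking the cube root, q/r = 1, i.e. q = r.
Substitute into the budget 10·r + 2.5·q = 150: 12.5·r = 150, so r* = 12 and q* = 12.

r* = 12, q* = 12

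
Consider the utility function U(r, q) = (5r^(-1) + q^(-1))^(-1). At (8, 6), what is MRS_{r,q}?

MRS = 45/16

For CES with ρ = -1, MRS = (5/1)·(q/r)^2.
At (8, 6): MRS = 45/16.
The indifference curve has slope −45/16 at this bundle.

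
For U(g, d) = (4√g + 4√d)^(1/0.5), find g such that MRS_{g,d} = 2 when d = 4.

g = 1

For CES with ρ = 0.5, MRS = √(d/g).
Setting √(4/g) = 2 gives 4/g = 4 and g = 1.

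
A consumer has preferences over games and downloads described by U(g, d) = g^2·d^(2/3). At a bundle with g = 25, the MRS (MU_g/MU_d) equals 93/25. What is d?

d = 31

MU_g = 2·g·d^(2/3) and MU_d = 2/3·g^2·d^(-1/3).
MRS = MU_g/MU_d = (3)·d/g.
Substitute g = 25: MRS = d/(25/3). Setting d/(25/3) = 93/25 gives d = (93/25)·(25/3) = 31.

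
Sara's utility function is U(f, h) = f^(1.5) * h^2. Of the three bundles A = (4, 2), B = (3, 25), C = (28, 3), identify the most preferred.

Bundle B

Evaluate utility at each bundle:
U(A) = 32.000.
U(B) = 3247.595.
U(C) = 1333.459.
Highest utility is B, so B ≻ C ≻ A.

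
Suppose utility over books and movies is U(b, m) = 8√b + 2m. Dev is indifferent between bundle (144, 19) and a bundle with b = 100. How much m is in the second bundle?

m = 27

U(144, 19) = 134.
Set U(100, m) = 134 and solve.
With b = 100: √100 = 10, so 2m = 134 − 8·10 = 54 and m = 27.
Check: U(100, 27) = 134.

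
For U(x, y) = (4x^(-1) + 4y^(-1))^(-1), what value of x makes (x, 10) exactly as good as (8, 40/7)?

x = 5

U depends on (x, y) only through S = 4x^(-1) + 4y^(-1), so equal utility means equal S. At (8, 40/7): S = 1.2.
With y = 10: 4·10^(-1) = 0.4, so 4x^(-1) = 1.2 − 0.4 = 0.8, i.e. x^(-1) = 0.2.
Hence x = 1/0.2 = 5.
Check: U(5, 10) = 0.8333.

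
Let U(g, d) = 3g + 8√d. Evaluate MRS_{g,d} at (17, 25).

MU_g = 3, MU_d = 8/(2√d).
MRS = 3 ÷ (8/(2√d)).
At (17, 25): MRS = 3.75.
So at (17, 25) the consumer would give up 3.75 units of d for one more unit of g.

MRS = 3.75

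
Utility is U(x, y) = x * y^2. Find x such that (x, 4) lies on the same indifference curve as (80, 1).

U(80, 1) = 80.
Set U(x, 4) = 80 and solve.
With y = 4: 4^2 = 16, so x = 80/16 = 5.
Check: U(5, 4) = 80.

x = 5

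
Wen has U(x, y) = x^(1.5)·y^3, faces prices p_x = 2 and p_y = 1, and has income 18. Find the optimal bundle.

x* = 3, y* = 12

MU_x = 1.5·√x·y^3 and MU_y = 3·x^(1.5)·y^2.
MRS = MU_x/MU_y = (0.5)·y/x.
Tangency: set MRS = p_x/p_y = 2/1 = 2.
So (0.5)·y/x = 2, i.e. y = 4·x.
Substitute into the budget 2·x + 1·y = 18: 6·x = 18, so x* = 3.
Then y* = 4·3 = 12.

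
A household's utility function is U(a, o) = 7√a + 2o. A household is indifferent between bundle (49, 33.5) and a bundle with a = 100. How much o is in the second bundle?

o = 23

U(49, 33.5) = 116.
Set U(100, o) = 116 and solve.
With a = 100: √100 = 10, so 2o = 116 − 7·10 = 46 and o = 23.
Check: U(100, 23) = 116.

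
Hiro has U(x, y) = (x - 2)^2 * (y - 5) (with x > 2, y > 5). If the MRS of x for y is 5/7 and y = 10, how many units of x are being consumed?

x = 16

MU_x = 2·(x−2)·(y−5), MU_y = (x−2)^2.
MRS = (2/1)·(y−5)/(x−2).
Substitute y = 10: MRS = 10/(x − 2). Setting this equal to 5/7 gives x − 2 = 10/(5/7) = 14, so x = 16.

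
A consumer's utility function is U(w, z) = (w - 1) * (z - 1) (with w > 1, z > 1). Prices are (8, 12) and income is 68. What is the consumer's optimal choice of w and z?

MU_w = (z−1), MU_z = (w−1).
MRS = (z−1)/(w−1).
Tangency: set MRS = p_w/p_z = 8/12 = 2/3.
So (z − 1)/(w − 1) = 2/3, i.e. (z − 1) = (2/3)·(w − 1).
Rewrite the budget in excess-of-subsistence terms: 8·(w − 1) + 12·(z − 1) = 68 − 8·1 − 12·1 = 48.
Substituting, 16·(w − 1) = 48, so w − 1 = 3 and w* = 4.
Then z − 1 = (2/3)·3 = 2, so z* = 3.

w* = 4, z* = 3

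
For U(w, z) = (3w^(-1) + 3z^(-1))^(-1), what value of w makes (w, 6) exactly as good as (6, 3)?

w = 3

U depends on (w, z) only through S = 3w^(-1) + 3z^(-1), so equal utility means equal S. At (6, 3): S = 1.5.
With z = 6: 3·6^(-1) = 0.5, so 3w^(-1) = 1.5 − 0.5 = 1, i.e. w^(-1) = 1/3.
Hence w = 1/(1/3) = 3.
Check: U(3, 6) = 0.6667.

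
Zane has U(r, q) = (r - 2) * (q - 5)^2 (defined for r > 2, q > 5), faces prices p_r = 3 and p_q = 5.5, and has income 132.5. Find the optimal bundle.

MU_r = (q−5)^2, MU_q = 2·(r−2)·(q−5).
MRS = (1/2)·(q−5)/(r−2).
Tangency: set MRS = p_r/p_q = 3/5.5 = 6/11.
So (1/2)·(q − 5)/(r − 2) = 6/11, i.e. (q − 5) = (12/11)·(r − 2).
Rewrite the budget in excess-of-subsistence terms: 3·(r − 2) + 5.5·(q − 5) = 132.5 − 3·2 − 5.5·5 = 99.
Substituting, 9·(r − 2) = 99, so r − 2 = 11 and r* = 13.
Then q − 5 = (12/11)·11 = 12, so q* = 17.

r* = 13, q* = 17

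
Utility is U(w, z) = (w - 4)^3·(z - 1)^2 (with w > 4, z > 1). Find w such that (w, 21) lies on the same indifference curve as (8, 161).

w = 20

U(8, 161) = 1638400.
Set U(w, 21) = 1638400 and solve.
With z = 21: (21 − 1)^2 = 400, so (w − 4)^3 = 1638400/400 = 4096.
Taking the cube root (with w > 4): w − 4 = 16, so w = 20.
Check: U(20, 21) = 1638400.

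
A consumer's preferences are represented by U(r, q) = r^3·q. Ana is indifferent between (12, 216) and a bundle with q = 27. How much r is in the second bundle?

U(12, 216) = 373248.
Set U(r, 27) = 373248 and solve.
With q = 27: r^3 = 373248/27 = 13824; taking the cube root, r = 24.
Check: U(24, 27) = 373248.

r = 24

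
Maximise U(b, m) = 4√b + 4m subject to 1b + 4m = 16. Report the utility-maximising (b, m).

b* = 4, m* = 3

MU_b = 4/(2√b), MU_m = 4.
MRS = 4/(2√b) ÷ 4.
Tangency: set MRS = p_b/p_m = 1/4 = 0.25.
MRS depends only on b: 0.5/√b = 0.25 ⇒ √b = 0.5/0.25 = 2 ⇒ b* = 4.
From the budget, 4·m = 16 − 1·4 = 12, so m* = 3.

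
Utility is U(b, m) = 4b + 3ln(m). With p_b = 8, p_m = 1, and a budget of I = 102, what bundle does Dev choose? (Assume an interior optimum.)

MU_b = 4, MU_m = 3/m.
MRS = 4 ÷ (3/m).
Tangency: set MRS = p_b/p_m = 8/1 = 8.
MRS depends only on m: (4/3)·m = 8 ⇒ m* = 8/(4/3) = 6.
From the budget, 8·b = 102 − 1·6 = 96, so b* = 12.

b* = 12, m* = 6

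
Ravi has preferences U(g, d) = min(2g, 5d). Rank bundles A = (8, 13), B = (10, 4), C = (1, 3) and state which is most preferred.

Bundle B

Evaluate utility at each bundle:
U(A) = 16.
U(B) = 20.
U(C) = 2.
Highest utility is B, so B ≻ A ≻ C.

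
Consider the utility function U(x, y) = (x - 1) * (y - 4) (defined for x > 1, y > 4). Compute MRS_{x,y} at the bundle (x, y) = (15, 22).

MRS = 9/7

MU_x = (y−4), MU_y = (x−1).
MRS = (y−4)/(x−1).
At (15, 22): MRS = 9/7.
So at (15, 22) the consumer would give up 9/7 units of y for one more unit of x.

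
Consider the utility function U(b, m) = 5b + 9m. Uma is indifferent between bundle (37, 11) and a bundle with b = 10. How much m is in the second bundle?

U(37, 11) = 284.
Set U(10, m) = 284 and solve.
5·10 + 9m = 284 ⇒ 9m = 234 ⇒ m = 26.
Check: U(10, 26) = 284.

m = 26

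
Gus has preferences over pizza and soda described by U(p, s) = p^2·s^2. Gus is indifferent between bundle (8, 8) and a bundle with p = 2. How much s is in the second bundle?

U(8, 8) = 4096.
Set U(2, s) = 4096 and solve.
With p = 2: 2^2 = 4, so s^2 = 4096/4 = 1024; taking the square root, s = 32.
Check: U(2, 32) = 4096.

s = 32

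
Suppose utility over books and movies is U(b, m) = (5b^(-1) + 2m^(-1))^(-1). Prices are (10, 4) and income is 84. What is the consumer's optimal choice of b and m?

For CES with ρ = -1, MRS = (5/2)·(m/b)^2.
Tangency: set MRS = p_b/p_m = 10/4 = 2.5.
So (m/b)^2 = 1; taking the square root, m/b = 1, i.e. m = b.
Substitute into the budget 10·b + 4·m = 84: 14·b = 84, so b* = 6 and m* = 6.

b* = 6, m* = 6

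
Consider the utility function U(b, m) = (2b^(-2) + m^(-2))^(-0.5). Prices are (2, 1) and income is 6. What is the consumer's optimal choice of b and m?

b* = 2, m* = 2

For CES with ρ = -2, MRS = (2/1)·(m/b)^3.
Tangency: set MRS = p_b/p_m = 2/1 = 2.
So (m/b)^3 = 1; taking the cube root, m/b = 1, i.e. m = b.
Substitute into the budget 2·b + 1·m = 6: 3·b = 6, so b* = 2 and m* = 2.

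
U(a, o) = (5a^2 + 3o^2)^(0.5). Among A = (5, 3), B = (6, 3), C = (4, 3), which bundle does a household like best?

Bundle B

Evaluate utility at each bundle:
U(A) = 12.329.
U(B) = 14.387.
U(C) = 10.344.
Highest utility is B, so B ≻ A ≻ C.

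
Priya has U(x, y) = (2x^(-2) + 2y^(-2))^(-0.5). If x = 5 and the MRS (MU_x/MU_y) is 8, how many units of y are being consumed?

y = 10

For CES with ρ = -2, MRS = (y/x)^3.
Setting (y/5)^3 = 8 gives y/5 = 2 and y = 10.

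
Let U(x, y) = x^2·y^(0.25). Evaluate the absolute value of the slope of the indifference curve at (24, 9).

MRS = 3

MU_x = 2·x·y^(0.25) and MU_y = 0.25·x^2·y^(-0.75).
MRS = MU_x/MU_y = (8)·y/x.
At (24, 9): MRS = 3.
So at (24, 9) the consumer would give up 3 units of y for one more unit of x.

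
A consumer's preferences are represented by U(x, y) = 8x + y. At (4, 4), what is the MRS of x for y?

MRS = 8

MU_x = 8, MU_y = 1, so MRS = 8/1 = 8 at every bundle.
At (4, 4): MRS = 8.
That is, one extra unit of x is worth 8 units of y at the margin.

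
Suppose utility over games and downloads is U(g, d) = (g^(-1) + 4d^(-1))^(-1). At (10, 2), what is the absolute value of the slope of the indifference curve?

MRS = 1/100

For CES with ρ = -1, MRS = (1/4)·(d/g)^2.
At (10, 2): MRS = 1/100.
So at (10, 2) the consumer would give up 1/100 units of d for one more unit of g.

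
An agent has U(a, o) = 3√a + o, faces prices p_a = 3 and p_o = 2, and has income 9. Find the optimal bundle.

MU_a = 3/(2√a), MU_o = 1.
MRS = 3/(2√a) ÷ 1.
Tangency: set MRS = p_a/p_o = 3/2 = 1.5.
MRS depends only on a: 1.5/√a = 1.5 ⇒ √a = 1.5/1.5 = 1 ⇒ a* = 1.
From the budget, 2·o = 9 − 3·1 = 6, so o* = 3.

a* = 1, o* = 3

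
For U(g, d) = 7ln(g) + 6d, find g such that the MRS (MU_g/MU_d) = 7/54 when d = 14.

MU_g = 7/g, MU_d = 6.
MRS = 7/g ÷ 6.
MRS depends only on g: (7/6)/g = 7/54 ⇒ g = (7/6)/(7/54) = 9.

g = 9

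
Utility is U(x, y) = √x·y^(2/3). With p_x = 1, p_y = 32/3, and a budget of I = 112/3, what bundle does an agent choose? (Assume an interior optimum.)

MU_x = 0.5·x^(-0.5)·y^(2/3) and MU_y = 2/3·√x·y^(-1/3).
MRS = MU_x/MU_y = (0.75)·y/x.
Tangency: set MRS = p_x/p_y = 1/(32/3) = 3/32.
So (0.75)·y/x = 3/32, i.e. y = 0.125·x.
Substitute into the budget 1·x + (32/3)·y = 112/3: (7/3)·x = 112/3, so x* = 16.
Then y* = 0.125·16 = 2.

x* = 16, y* = 2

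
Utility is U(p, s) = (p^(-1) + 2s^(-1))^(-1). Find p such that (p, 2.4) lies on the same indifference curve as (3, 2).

p = 2

U depends on (p, s) only through S = p^(-1) + 2s^(-1), so equal utility means equal S. At (3, 2): S = 4/3.
With s = 2.4: 2·2.4^(-1) = 5/6, so p^(-1) = 4/3 − 5/6 = 0.5.
Hence p = 1/0.5 = 2.
Check: U(2, 2.4) = 0.75.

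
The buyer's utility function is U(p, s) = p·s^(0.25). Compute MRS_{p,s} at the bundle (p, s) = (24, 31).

MRS = 31/6

MU_p = s^(0.25) and MU_s = 0.25·p·s^(-0.75).
MRS = MU_p/MU_s = (4)·s/p.
At (24, 31): MRS = 31/6.
So at (24, 31) the consumer would give up 31/6 units of s for one more unit of p.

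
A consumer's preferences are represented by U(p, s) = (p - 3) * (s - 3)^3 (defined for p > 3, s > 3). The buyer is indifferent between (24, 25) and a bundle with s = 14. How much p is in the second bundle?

p = 171

U(24, 25) = 223608.
Set U(p, 14) = 223608 and solve.
With s = 14: (14 − 3)^3 = 1331, so (p − 3) = 223608/1331 = 168.
So p = 3 + 168 = 171.
Check: U(171, 14) = 223608.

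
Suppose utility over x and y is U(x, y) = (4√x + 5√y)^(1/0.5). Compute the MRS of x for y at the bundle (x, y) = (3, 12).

For CES with ρ = 0.5, MRS = (4/5)·√(y/x).
At (3, 12): MRS = 1.6.
So at (3, 12) the consumer would give up 1.6 units of y for one more unit of x.

MRS = 1.6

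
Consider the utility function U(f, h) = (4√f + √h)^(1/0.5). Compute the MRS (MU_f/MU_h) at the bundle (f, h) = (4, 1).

MRS = 2

For CES with ρ = 0.5, MRS = (4/1)·√(h/f).
At (4, 1): MRS = 2.
So at (4, 1) the consumer would give up 2 units of h for one more unit of f.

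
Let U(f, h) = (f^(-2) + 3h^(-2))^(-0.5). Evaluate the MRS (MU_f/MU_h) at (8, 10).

MRS = 125/192

For CES with ρ = -2, MRS = (1/3)·(h/f)^3.
At (8, 10): MRS = 125/192.
So at (8, 10) the consumer would give up 125/192 units of h for one more unit of f.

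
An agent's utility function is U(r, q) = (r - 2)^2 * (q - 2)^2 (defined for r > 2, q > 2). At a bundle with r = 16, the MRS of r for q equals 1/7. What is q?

MU_r = 2·(r−2)·(q−2)^2, MU_q = 2·(r−2)^2·(q−2).
MRS = (q−2)/(r−2).
Substitute r = 16: MRS = (q − 2)/14. Setting this equal to 1/7 gives q − 2 = (1/7)·14 = 2, so q = 4.

q = 4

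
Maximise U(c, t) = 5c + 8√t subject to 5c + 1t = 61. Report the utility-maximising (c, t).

MU_c = 5, MU_t = 8/(2√t).
MRS = 5 ÷ (8/(2√t)).
Tangency: set MRS = p_c/p_t = 5/1 = 5.
MRS depends only on t: 1.25·√t = 5 ⇒ √t = 5/1.25 = 4 ⇒ t* = 16.
From the budget, 5·c = 61 − 1·16 = 45, so c* = 9.

c* = 9, t* = 16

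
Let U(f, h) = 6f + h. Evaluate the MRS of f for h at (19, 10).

MU_f = 6, MU_h = 1, so MRS = 6/1 = 6 at every bundle.
At (19, 10): MRS = 6.
That is, one extra unit of f is worth 6 units of h at the margin.

MRS = 6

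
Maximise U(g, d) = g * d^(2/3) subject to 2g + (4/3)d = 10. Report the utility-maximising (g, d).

g* = 3, d* = 3

MU_g = d^(2/3) and MU_d = 2/3·g·d^(-1/3).
MRS = MU_g/MU_d = (1.5)·d/g.
Tangency: set MRS = p_g/p_d = 2/(4/3) = 1.5.
So (1.5)·d/g = 1.5, i.e. d = g.
Substitute into the budget 2·g + (4/3)·d = 10: (10/3)·g = 10, so g* = 3.
Then d* = 3.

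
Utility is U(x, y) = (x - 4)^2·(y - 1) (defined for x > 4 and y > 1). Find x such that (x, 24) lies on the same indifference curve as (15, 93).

U(15, 93) = 11132.
Set U(x, 24) = 11132 and solve.
With y = 24: (24 − 1) = 23, so (x − 4)^2 = 11132/23 = 484.
Taking the square root (with x > 4): x − 4 = 22, so x = 26.
Check: U(26, 24) = 11132.

x = 26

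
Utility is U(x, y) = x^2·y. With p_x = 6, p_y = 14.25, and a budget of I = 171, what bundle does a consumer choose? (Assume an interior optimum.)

MU_x = 2·x·y and MU_y = x^2.
MRS = MU_x/MU_y = (2/1)·y/x.
Tangency: set MRS = p_x/p_y = 6/14.25 = 8/19.
So (2/1)·y/x = 8/19, i.e. y = (4/19)·x.
Substitute into the budget 6·x + 14.25·y = 171: 9·x = 171, so x* = 19.
Then y* = (4/19)·19 = 4.

x* = 19, y* = 4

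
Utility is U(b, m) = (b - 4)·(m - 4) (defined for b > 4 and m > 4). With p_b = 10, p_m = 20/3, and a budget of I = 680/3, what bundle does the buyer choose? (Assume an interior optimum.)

MU_b = (m−4), MU_m = (b−4).
MRS = (m−4)/(b−4).
Tangency: set MRS = p_b/p_m = 10/(20/3) = 1.5.
So (m − 4)/(b − 4) = 1.5, i.e. (m − 4) = 1.5·(b − 4).
Rewrite the budget in excess-of-subsistence terms: 10·(b − 4) + (20/3)·(m − 4) = 680/3 − 10·4 − (20/3)·4 = 160.
Substituting, 20·(b − 4) = 160, so b − 4 = 8 and b* = 12.
Then m − 4 = 1.5·8 = 12, so m* = 16.

b* = 12, m* = 16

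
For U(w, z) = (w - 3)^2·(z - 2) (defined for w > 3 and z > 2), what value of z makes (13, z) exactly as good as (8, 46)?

U(8, 46) = 1100.
Set U(13, z) = 1100 and solve.
With w = 13: (13 − 3)^2 = 100, so (z − 2) = 1100/100 = 11.
So z = 2 + 11 = 13.
Check: U(13, 13) = 1100.

z = 13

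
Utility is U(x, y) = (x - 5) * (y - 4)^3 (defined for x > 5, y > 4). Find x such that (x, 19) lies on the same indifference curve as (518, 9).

x = 24

U(518, 9) = 64125.
Set U(x, 19) = 64125 and solve.
With y = 19: (19 − 4)^3 = 3375, so (x − 5) = 64125/3375 = 19.
So x = 5 + 19 = 24.
Check: U(24, 19) = 64125.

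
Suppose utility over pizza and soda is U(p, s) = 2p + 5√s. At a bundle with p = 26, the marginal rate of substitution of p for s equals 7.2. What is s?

MU_p = 2, MU_s = 5/(2√s).
MRS = 2 ÷ (5/(2√s)).
MRS depends only on s: 0.8·√s = 7.2 ⇒ √s = 7.2/0.8 = 9 ⇒ s = 81.

s = 81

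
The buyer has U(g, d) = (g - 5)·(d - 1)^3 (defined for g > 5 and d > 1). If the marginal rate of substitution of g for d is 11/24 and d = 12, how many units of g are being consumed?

g = 13

MU_g = (d−1)^3, MU_d = 3·(g−5)·(d−1)^2.
MRS = (1/3)·(d−1)/(g−5).
Substitute d = 12: MRS = (11/3)/(g − 5). Setting this equal to 11/24 gives g − 5 = (11/3)/(11/24) = 8, so g = 13.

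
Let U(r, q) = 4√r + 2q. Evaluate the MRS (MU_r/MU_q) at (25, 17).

MU_r = 4/(2√r), MU_q = 2.
MRS = 4/(2√r) ÷ 2.
At (25, 17): MRS = 0.2.
So at (25, 17) the consumer would give up 0.2 units of q for one more unit of r.

MRS = 0.2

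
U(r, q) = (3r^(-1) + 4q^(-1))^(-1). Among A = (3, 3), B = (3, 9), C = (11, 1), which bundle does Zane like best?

Bundle B

Evaluate utility at each bundle:
U(A) = 0.429.
U(B) = 0.692.
U(C) = 0.234.
Highest utility is B, so B ≻ A ≻ C.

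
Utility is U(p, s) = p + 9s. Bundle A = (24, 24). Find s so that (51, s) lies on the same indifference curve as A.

U(24, 24) = 240.
Set U(51, s) = 240 and solve.
51 + 9s = 240 ⇒ 9s = 189 ⇒ s = 21.
Check: U(51, 21) = 240.

s = 21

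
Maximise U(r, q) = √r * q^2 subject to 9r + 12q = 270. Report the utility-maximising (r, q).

r* = 6, q* = 18

MU_r = 0.5·r^(-0.5)·q^2 and MU_q = 2·√r·q.
MRS = MU_r/MU_q = (0.25)·q/r.
Tangency: set MRS = p_r/p_q = 9/12 = 0.75.
So (0.25)·q/r = 0.75, i.e. q = 3·r.
Substitute into the budget 9·r + 12·q = 270: 45·r = 270, so r* = 6.
Then q* = 3·6 = 18.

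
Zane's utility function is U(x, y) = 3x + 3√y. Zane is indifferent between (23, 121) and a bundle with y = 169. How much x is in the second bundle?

U(23, 121) = 102.
Set U(x, 169) = 102 and solve.
With y = 169: √169 = 13, so 3x = 102 − 3·13 = 63 and x = 21.
Check: U(21, 169) = 102.

x = 21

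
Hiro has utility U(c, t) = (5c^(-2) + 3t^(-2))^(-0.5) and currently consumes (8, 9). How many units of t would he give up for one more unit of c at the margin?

For CES with ρ = -2, MRS = (5/3)·(t/c)^3.
At (8, 9): MRS = 1215/512.
The indifference curve has slope −1215/512 at this bundle.

MRS = 1215/512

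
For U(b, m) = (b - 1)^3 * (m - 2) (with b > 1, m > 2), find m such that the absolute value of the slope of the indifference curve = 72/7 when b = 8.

m = 26

MU_b = 3·(b−1)^2·(m−2), MU_m = (b−1)^3.
MRS = (3/1)·(m−2)/(b−1).
Substitute b = 8: MRS = (m − 2)/(7/3). Setting this equal to 72/7 gives m − 2 = (72/7)·(7/3) = 24, so m = 26.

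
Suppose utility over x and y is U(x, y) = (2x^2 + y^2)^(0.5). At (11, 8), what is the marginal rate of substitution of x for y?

For CES with ρ = 2, MRS = (2/1)·(y/x)^(-1).
At (11, 8): MRS = 2.75.
So at (11, 8) the consumer would give up 2.75 units of y for one more unit of x.

MRS = 2.75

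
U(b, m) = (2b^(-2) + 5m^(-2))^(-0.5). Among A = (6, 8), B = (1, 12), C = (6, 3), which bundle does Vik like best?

Bundle A

Evaluate utility at each bundle:
U(A) = 2.735.
U(B) = 0.701.
U(C) = 1.279.
Highest utility is A, so A ≻ C ≻ B.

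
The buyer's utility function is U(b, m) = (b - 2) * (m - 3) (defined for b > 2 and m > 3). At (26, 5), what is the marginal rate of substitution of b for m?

MRS = 1/12

MU_b = (m−3), MU_m = (b−2).
MRS = (m−3)/(b−2).
At (26, 5): MRS = 1/12.
So at (26, 5) the consumer would give up 1/12 units of m for one more unit of b.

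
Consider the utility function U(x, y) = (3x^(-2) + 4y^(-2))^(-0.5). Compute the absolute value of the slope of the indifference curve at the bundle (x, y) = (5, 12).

MRS = 1296/125

For CES with ρ = -2, MRS = (3/4)·(y/x)^3.
At (5, 12): MRS = 1296/125.
The indifference curve has slope −1296/125 at this bundle.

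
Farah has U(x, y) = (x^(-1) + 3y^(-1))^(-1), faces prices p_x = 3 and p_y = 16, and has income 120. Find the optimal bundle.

For CES with ρ = -1, MRS = (1/3)·(y/x)^2.
Tangency: set MRS = p_x/p_y = 3/16.
So (y/x)^2 = 9/16; taking the square root, y/x = 0.75, i.e. y = 0.75·x.
Substitute into the budget 3·x + 16·y = 120: 15·x = 120, so x* = 8 and y* = 0.75·8 = 6.

x* = 8, y* = 6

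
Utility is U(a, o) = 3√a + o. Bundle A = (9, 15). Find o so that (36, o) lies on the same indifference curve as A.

o = 6

U(9, 15) = 24.
Set U(36, o) = 24 and solve.
With a = 36: √36 = 6, so o = 24 − 3·6 = 6.
Check: U(36, 6) = 24.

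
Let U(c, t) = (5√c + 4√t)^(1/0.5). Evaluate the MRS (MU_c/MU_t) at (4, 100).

For CES with ρ = 0.5, MRS = (5/4)·√(t/c).
At (4, 100): MRS = 6.25.
The indifference curve has slope −6.25 at this bundle.

MRS = 6.25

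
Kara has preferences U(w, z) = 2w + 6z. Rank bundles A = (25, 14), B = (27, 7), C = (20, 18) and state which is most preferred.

Bundle C

Evaluate utility at each bundle:
U(A) = 134.
U(B) = 96.
U(C) = 148.
Highest utility is C, so C ≻ A ≻ B.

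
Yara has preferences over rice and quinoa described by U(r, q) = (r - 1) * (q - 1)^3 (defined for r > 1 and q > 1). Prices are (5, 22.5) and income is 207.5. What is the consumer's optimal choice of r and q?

r* = 10, q* = 7

MU_r = (q−1)^3, MU_q = 3·(r−1)·(q−1)^2.
MRS = (1/3)·(q−1)/(r−1).
Tangency: set MRS = p_r/p_q = 5/22.5 = 2/9.
So (1/3)·(q − 1)/(r − 1) = 2/9, i.e. (q − 1) = (2/3)·(r − 1).
Rewrite the budget in excess-of-subsistence terms: 5·(r − 1) + 22.5·(q − 1) = 207.5 − 5·1 − 22.5·1 = 180.
Substituting, 20·(r − 1) = 180, so r − 1 = 9 and r* = 10.
Then q − 1 = (2/3)·9 = 6, so q* = 7.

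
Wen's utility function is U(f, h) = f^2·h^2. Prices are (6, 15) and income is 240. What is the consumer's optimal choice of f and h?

MU_f = 2·f·h^2 and MU_h = 2·f^2·h.
MRS = MU_f/MU_h = h/f.
Tangency: set MRS = p_f/p_h = 6/15 = 0.4.
So h/f = 0.4, i.e. h = 0.4·f.
Substitute into the budget 6·f + 15·h = 240: 12·f = 240, so f* = 20.
Then h* = 0.4·20 = 8.

f* = 20, h* = 8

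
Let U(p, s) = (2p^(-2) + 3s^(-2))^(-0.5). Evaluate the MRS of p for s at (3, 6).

For CES with ρ = -2, MRS = (2/3)·(s/p)^3.
At (3, 6): MRS = 16/3.
The indifference curve has slope −16/3 at this bundle.

MRS = 16/3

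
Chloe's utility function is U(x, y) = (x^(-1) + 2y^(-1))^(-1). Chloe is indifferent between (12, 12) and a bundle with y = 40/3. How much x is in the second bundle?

U depends on (x, y) only through S = x^(-1) + 2y^(-1), so equal utility means equal S. At (12, 12): S = 0.25.
With y = 40/3: 2·(40/3)^(-1) = 0.15, so x^(-1) = 0.25 − 0.15 = 0.1.
Hence x = 1/0.1 = 10.
Check: U(10, 40/3) = 4.

x = 10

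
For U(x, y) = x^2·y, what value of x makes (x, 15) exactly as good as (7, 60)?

x = 14

U(7, 60) = 2940.
Set U(x, 15) = 2940 and solve.
With y = 15: x^2 = 2940/15 = 196; taking the square root, x = 14.
Check: U(14, 15) = 2940.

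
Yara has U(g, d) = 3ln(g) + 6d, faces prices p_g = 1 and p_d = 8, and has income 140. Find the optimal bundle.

MU_g = 3/g, MU_d = 6.
MRS = 3/g ÷ 6.
Tangency: set MRS = p_g/p_d = 1/8 = 0.125.
MRS depends only on g: 0.5/g = 0.125 ⇒ g* = 0.5/0.125 = 4.
From the budget, 8·d = 140 − 1·4 = 136, so d* = 17.

g* = 4, d* = 17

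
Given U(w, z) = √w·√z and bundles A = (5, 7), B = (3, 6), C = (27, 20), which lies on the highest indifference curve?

Evaluate utility at each bundle:
U(A) = 5.916.
U(B) = 4.243.
U(C) = 23.238.
Highest utility is C, so C ≻ A ≻ B.

Bundle C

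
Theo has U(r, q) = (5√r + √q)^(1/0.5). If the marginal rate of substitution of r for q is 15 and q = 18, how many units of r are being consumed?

For CES with ρ = 0.5, MRS = (5/1)·√(q/r).
Setting (5/1)·√(18/r) = 15 gives √(18/r) = 3, so 18/r = 9 and r = 2.

r = 2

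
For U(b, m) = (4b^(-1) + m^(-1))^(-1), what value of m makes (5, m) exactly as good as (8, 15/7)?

m = 6

U depends on (b, m) only through S = 4b^(-1) + m^(-1), so equal utility means equal S. At (8, 15/7): S = 29/30.
With b = 5: 4·5^(-1) = 0.8, so m^(-1) = 29/30 − 0.8 = 1/6.
Hence m = 1/(1/6) = 6.
Check: U(5, 6) = 1.0345.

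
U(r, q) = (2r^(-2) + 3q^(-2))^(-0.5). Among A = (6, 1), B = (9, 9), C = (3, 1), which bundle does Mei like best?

Bundle B

Evaluate utility at each bundle:
U(A) = 0.572.
U(B) = 4.025.
U(C) = 0.557.
Highest utility is B, so B ≻ A ≻ C.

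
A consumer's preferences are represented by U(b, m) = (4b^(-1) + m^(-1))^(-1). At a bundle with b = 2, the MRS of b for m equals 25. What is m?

For CES with ρ = -1, MRS = (4/1)·(m/b)^2.
Setting (4/1)·(m/2)^2 = 25 gives (m/2)^2 = 6.25, so m/2 = 2.5 and m = 5.

m = 5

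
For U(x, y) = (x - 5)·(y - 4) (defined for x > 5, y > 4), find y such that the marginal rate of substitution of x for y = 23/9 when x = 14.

MU_x = (y−4), MU_y = (x−5).
MRS = (y−4)/(x−5).
Substitute x = 14: MRS = (y − 4)/9. Setting this equal to 23/9 gives y − 4 = (23/9)·9 = 23, so y = 27.

y = 27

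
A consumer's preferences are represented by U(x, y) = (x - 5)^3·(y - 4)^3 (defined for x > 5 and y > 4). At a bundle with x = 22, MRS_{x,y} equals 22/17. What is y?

y = 26

MU_x = 3·(x−5)^2·(y−4)^3, MU_y = 3·(x−5)^3·(y−4)^2.
MRS = (y−4)/(x−5).
Substitute x = 22: MRS = (y − 4)/17. Setting this equal to 22/17 gives y − 4 = (22/17)·17 = 22, so y = 26.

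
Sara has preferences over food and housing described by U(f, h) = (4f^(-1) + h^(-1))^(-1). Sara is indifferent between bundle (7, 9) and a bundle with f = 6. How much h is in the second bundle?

h = 63

U depends on (f, h) only through S = 4f^(-1) + h^(-1), so equal utility means equal S. At (7, 9): S = 43/63.
With f = 6: 4·6^(-1) = 2/3, so h^(-1) = 43/63 − 2/3 = 1/63.
Hence h = 1/(1/63) = 63.
Check: U(6, 63) = 1.4651.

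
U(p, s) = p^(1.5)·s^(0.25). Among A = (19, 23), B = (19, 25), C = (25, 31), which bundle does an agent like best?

Bundle C

Evaluate utility at each bundle:
U(A) = 181.369.
U(B) = 185.189.
U(C) = 294.951.
Highest utility is C, so C ≻ B ≻ A.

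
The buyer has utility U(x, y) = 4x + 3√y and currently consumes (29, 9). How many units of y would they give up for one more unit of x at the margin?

MRS = 8

MU_x = 4, MU_y = 3/(2√y).
MRS = 4 ÷ (3/(2√y)).
At (29, 9): MRS = 8.
That is, one extra unit of x is worth 8 units of y at the margin.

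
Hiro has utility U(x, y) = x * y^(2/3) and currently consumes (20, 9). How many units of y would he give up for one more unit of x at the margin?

MU_x = y^(2/3) and MU_y = 2/3·x·y^(-1/3).
MRS = MU_x/MU_y = (1.5)·y/x.
At (20, 9): MRS = 27/40.
The indifference curve has slope −27/40 at this bundle.

MRS = 27/40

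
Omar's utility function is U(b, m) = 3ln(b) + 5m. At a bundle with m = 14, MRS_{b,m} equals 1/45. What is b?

b = 27

MU_b = 3/b, MU_m = 5.
MRS = 3/b ÷ 5.
MRS depends only on b: 0.6/b = 1/45 ⇒ b = 0.6/(1/45) = 27.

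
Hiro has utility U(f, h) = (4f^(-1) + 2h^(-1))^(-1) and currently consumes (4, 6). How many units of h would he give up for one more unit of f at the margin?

MRS = 4.5

For CES with ρ = -1, MRS = (4/2)·(h/f)^2.
At (4, 6): MRS = 4.5.
That is, one extra unit of f is worth 4.5 units of h at the margin.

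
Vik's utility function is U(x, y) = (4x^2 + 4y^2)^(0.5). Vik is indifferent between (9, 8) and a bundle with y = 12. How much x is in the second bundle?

U depends on (x, y) only through S = 4x^2 + 4y^2, so equal utility means equal S. At (9, 8): S = 580.
With y = 12: 4·12^2 = 576, so 4x^2 = 580 − 576 = 4, i.e. x^2 = 1.
Hence x = √1 = 1.
Check: U(1, 12) = 24.0832.

x = 1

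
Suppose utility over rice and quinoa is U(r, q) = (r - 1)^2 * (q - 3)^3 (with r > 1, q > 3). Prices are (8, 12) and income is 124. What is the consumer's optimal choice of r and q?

MU_r = 2·(r−1)·(q−3)^3, MU_q = 3·(r−1)^2·(q−3)^2.
MRS = (2/3)·(q−3)/(r−1).
Tangency: set MRS = p_r/p_q = 8/12 = 2/3.
So (2/3)·(q − 3)/(r − 1) = 2/3, i.e. (q − 3) = (r − 1).
Rewrite the budget in excess-of-subsistence terms: 8·(r − 1) + 12·(q − 3) = 124 − 8·1 − 12·3 = 80.
Substituting, 20·(r − 1) = 80, so r − 1 = 4 and r* = 5.
Then q − 3 = 4, so q* = 7.

r* = 5, q* = 7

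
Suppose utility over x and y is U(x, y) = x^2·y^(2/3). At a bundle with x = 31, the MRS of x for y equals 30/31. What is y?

MU_x = 2·x·y^(2/3) and MU_y = 2/3·x^2·y^(-1/3).
MRS = MU_x/MU_y = (3)·y/x.
Substitute x = 31: MRS = y/(31/3). Setting y/(31/3) = 30/31 gives y = (30/31)·(31/3) = 10.

y = 10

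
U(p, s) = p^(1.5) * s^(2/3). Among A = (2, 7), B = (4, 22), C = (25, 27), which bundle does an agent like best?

Bundle C

Evaluate utility at each bundle:
U(A) = 10.350.
U(B) = 62.811.
U(C) = 1125.000.
Highest utility is C, so C ≻ B ≻ A.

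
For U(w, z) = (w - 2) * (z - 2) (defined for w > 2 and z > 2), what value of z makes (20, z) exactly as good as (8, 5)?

U(8, 5) = 18.
Set U(20, z) = 18 and solve.
With w = 20: (20 − 2) = 18, so (z − 2) = 18/18 = 1.
So z = 2 + 1 = 3.
Check: U(20, 3) = 18.

z = 3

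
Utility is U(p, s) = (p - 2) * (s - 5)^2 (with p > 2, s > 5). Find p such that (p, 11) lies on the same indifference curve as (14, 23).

U(14, 23) = 3888.
Set U(p, 11) = 3888 and solve.
With s = 11: (11 − 5)^2 = 36, so (p − 2) = 3888/36 = 108.
So p = 2 + 108 = 110.
Check: U(110, 11) = 3888.

p = 110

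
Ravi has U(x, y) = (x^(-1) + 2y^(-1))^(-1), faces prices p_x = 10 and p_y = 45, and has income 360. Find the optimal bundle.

For CES with ρ = -1, MRS = (1/2)·(y/x)^2.
Tangency: set MRS = p_x/p_y = 10/45 = 2/9.
So (y/x)^2 = 4/9; taking the square root, y/x = 2/3, i.e. y = (2/3)·x.
Substitute into the budget 10·x + 45·y = 360: 40·x = 360, so x* = 9 and y* = (2/3)·9 = 6.

x* = 9, y* = 6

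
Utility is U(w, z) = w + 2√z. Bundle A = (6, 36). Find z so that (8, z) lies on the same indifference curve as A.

U(6, 36) = 18.
Set U(8, z) = 18 and solve.
With w = 8: 2√z = 18 − 8 = 10, so √z = 5 and z = 25.
Check: U(8, 25) = 18.

z = 25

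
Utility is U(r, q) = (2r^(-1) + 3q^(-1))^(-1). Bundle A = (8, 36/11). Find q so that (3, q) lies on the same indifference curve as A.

q = 6

U depends on (r, q) only through S = 2r^(-1) + 3q^(-1), so equal utility means equal S. At (8, 36/11): S = 7/6.
With r = 3: 2·3^(-1) = 2/3, so 3q^(-1) = 7/6 − 2/3 = 0.5, i.e. q^(-1) = 1/6.
Hence q = 1/(1/6) = 6.
Check: U(3, 6) = 0.8571.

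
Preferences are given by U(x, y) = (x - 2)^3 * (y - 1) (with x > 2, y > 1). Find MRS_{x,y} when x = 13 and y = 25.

MU_x = 3·(x−2)^2·(y−1), MU_y = (x−2)^3.
MRS = (3/1)·(y−1)/(x−2).
At (13, 25): MRS = 72/11.
The indifference curve has slope −72/11 at this bundle.

MRS = 72/11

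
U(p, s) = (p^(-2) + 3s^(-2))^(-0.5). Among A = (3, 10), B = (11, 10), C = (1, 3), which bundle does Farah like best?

Evaluate utility at each bundle:
U(A) = 2.662.
U(B) = 5.112.
U(C) = 0.866.
Highest utility is B, so B ≻ A ≻ C.

Bundle B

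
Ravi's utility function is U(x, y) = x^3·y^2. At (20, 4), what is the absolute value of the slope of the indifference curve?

MRS = 0.3

MU_x = 3·x^2·y^2 and MU_y = 2·x^3·y.
MRS = MU_x/MU_y = (3/2)·y/x.
At (20, 4): MRS = 0.3.
That is, one extra unit of x is worth 0.3 units of y at the margin.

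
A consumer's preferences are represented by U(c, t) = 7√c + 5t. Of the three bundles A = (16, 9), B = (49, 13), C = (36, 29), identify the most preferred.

Evaluate utility at each bundle:
U(A) = 73.000.
U(B) = 114.000.
U(C) = 187.000.
Highest utility is C, so C ≻ B ≻ A.

Bundle C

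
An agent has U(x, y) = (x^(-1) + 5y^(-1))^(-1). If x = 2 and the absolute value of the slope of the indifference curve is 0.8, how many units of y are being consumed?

y = 4

For CES with ρ = -1, MRS = (1/5)·(y/x)^2.
Setting (1/5)·(y/2)^2 = 0.8 gives (y/2)^2 = 4, so y/2 = 2 and y = 4.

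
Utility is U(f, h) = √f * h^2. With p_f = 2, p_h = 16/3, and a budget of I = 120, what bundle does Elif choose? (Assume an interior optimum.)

f* = 12, h* = 18

MU_f = 0.5·f^(-0.5)·h^2 and MU_h = 2·√f·h.
MRS = MU_f/MU_h = (0.25)·h/f.
Tangency: set MRS = p_f/p_h = 2/(16/3) = 0.375.
So (0.25)·h/f = 0.375, i.e. h = 1.5·f.
Substitute into the budget 2·f + (16/3)·h = 120: 10·f = 120, so f* = 12.
Then h* = 1.5·12 = 18.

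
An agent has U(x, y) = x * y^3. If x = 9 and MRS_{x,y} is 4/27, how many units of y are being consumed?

MU_x = y^3 and MU_y = 3·x·y^2.
MRS = MU_x/MU_y = (1/3)·y/x.
Substitute x = 9: MRS = y/27. Setting y/27 = 4/27 gives y = (4/27)·27 = 4.

y = 4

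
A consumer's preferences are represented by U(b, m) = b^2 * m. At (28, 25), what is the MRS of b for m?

MU_b = 2·b·m and MU_m = b^2.
MRS = MU_b/MU_m = (2/1)·m/b.
At (28, 25): MRS = 25/14.
That is, one extra unit of b is worth 25/14 units of m at the margin.

MRS = 25/14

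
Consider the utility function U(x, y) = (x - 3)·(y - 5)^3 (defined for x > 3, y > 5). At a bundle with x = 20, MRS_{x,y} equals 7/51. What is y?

MU_x = (y−5)^3, MU_y = 3·(x−3)·(y−5)^2.
MRS = (1/3)·(y−5)/(x−3).
Substitute x = 20: MRS = (y − 5)/51. Setting this equal to 7/51 gives y − 5 = (7/51)·51 = 7, so y = 12.

y = 12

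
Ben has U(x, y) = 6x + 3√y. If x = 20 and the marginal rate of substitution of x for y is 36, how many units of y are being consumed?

y = 81

MU_x = 6, MU_y = 3/(2√y).
MRS = 6 ÷ (3/(2√y)).
MRS depends only on y: 4·√y = 36 ⇒ √y = 36/4 = 9 ⇒ y = 81.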